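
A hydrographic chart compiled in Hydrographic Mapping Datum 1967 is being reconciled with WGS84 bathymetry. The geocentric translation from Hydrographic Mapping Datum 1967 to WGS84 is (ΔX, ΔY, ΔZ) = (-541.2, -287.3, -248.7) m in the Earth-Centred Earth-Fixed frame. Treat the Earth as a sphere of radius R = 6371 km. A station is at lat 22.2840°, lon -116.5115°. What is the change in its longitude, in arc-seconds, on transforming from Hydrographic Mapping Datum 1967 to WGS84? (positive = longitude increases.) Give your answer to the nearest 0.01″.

Δλ = -12.46″

sin φ = 0.379198, cos φ = 0.925316, sin λ = -0.894845, cos λ = -0.446377.
East component: ΔE = −sin λ·ΔX + cos λ·ΔY = −(-0.894845)(-541.2) + (-0.446377)(-287.3) = -356.05 m.
1° of latitude spans πR/180 = 111195 m; at latitude φ, 1° of longitude spans that × cos φ = 102890.4 m, so Δλ = -356.05 / 102890.4 × 3600 = -12.458″.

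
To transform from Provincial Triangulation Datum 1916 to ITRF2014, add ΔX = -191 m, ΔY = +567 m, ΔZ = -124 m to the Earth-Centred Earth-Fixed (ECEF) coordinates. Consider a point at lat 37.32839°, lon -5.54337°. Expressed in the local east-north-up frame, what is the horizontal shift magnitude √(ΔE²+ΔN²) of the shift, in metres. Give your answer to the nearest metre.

548 m

The local east axis at (φ, λ) is (−sin λ, cos λ, 0), so ΔE = −sin(-5.54337°)·(-191) + cos(-5.54337°)·567 = 545.90 m.
The local north axis is (−sin φ cos λ, −sin φ sin λ, cos φ), giving ΔN = 115.277 + 33.213 − 98.601 = 49.89 m.
Horizontal magnitude = √(ΔE² + ΔN²) = √(545.90² + 49.89²) = 548.17 m.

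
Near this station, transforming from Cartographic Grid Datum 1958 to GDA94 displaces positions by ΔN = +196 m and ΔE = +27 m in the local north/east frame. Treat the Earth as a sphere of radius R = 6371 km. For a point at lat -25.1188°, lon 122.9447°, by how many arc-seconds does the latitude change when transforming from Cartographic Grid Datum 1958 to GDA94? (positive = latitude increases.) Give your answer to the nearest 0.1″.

On a sphere of radius R, 1 rad of latitude = R, so Δφ = ΔN / R = 196.0 / 6371000 = 3.0764e-05 rad = 6.346″.

Δφ = 6.3″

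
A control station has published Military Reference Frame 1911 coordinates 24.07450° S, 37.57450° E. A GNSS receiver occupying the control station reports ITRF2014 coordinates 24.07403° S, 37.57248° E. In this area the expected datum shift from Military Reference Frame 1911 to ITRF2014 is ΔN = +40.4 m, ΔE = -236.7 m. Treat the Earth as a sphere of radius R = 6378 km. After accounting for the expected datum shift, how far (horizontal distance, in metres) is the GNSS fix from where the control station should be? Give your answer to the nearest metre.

34 m

Observed coordinate differences: Δφ = +0.00047°, Δλ = -0.00202°.
Converting to metres (1° lat = 111317 m, cos φ = 0.913016): observed ΔN = 52.3 m, observed ΔE = -205.3 m.
Subtracting the expected shift leaves a residual of 52.3 − (40.4) = 11.9 m north and -205.3 − (-236.7) = 31.4 m east.
Residual distance = √(11.9² + 31.4²) = 33.6 m.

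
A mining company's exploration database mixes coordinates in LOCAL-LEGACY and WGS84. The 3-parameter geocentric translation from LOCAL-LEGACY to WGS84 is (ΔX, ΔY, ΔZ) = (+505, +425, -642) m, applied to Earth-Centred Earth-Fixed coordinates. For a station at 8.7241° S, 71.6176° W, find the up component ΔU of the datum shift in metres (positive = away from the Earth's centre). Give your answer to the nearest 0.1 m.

The local up (radial) axis is (cos φ cos λ, cos φ sin λ, sin φ), giving ΔU = 157.413 − 398.647 + 97.376 = -143.86 m.

ΔU = -143.9 m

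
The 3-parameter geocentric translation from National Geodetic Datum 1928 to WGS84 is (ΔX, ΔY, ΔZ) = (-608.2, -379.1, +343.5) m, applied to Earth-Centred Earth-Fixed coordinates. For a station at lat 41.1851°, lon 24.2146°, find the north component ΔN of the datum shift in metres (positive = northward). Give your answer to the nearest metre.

ΔN = 726 m

At φ = 41.1851°, λ = 24.2146°: sin φ = 0.658494, cos φ = 0.752586, sin λ = 0.410155, cos λ = 0.912016.
ΔN = −sin φ cos λ·ΔX − sin φ sin λ·ΔY + cos φ·ΔZ = −(0.658494)(0.912016)(-608.2) − (0.658494)(0.410155)(-379.1) + (0.752586)(343.5) = 726.16 m.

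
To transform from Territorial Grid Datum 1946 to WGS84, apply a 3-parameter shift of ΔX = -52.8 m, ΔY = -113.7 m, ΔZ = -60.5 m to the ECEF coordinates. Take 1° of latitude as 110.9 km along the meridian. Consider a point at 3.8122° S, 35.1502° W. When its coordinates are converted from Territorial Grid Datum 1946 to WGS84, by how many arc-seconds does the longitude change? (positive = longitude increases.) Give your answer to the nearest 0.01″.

sin φ = -0.066486, cos φ = 0.997787, sin λ = -0.575722, cos λ = 0.817646.
East component: ΔE = −sin λ·ΔX + cos λ·ΔY = −(-0.575722)(-52.8) + (0.817646)(-113.7) = -123.36 m.
1° of latitude spans 110900 m; at latitude φ, 1° of longitude spans that × cos φ = 110654.6 m, so Δλ = -123.36 / 110654.6 × 3600 = -4.013″.

Δλ = -4.01″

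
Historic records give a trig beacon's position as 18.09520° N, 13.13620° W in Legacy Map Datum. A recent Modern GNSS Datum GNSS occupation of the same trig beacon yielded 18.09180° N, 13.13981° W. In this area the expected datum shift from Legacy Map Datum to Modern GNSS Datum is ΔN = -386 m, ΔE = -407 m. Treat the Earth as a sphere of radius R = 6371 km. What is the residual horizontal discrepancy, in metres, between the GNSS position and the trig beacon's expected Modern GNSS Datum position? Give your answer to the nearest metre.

27 m

Observed coordinate differences: Δφ = -0.00340°, Δλ = -0.00361°.
Converting to metres (1° lat = 111195 m, cos φ = 0.950542): observed ΔN = -378.1 m, observed ΔE = -381.6 m.
Subtracting the expected shift leaves a residual of -378.1 − (-386) = 7.9 m north and -381.6 − (-407) = 25.4 m east.
Residual distance = √(7.9² + 25.4²) = 26.6 m.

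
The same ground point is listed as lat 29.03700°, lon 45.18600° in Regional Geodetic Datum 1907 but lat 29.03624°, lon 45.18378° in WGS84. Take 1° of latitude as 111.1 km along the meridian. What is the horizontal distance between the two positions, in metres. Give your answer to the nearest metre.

232 m

Δφ = 29.03624° − 29.03700° = -0.00076°; Δλ = 45.18378° − 45.18600° = -0.00222°.
ΔN = Δφ × 111100 = -84.4 m; ΔE = Δλ × 111100 × cos(29.03700°) = -0.00222 × 111100 × 0.874306 = -215.6 m.
Distance = √(ΔE² + ΔN²) = √((-215.6)² + (-84.4)²) = 231.6 m.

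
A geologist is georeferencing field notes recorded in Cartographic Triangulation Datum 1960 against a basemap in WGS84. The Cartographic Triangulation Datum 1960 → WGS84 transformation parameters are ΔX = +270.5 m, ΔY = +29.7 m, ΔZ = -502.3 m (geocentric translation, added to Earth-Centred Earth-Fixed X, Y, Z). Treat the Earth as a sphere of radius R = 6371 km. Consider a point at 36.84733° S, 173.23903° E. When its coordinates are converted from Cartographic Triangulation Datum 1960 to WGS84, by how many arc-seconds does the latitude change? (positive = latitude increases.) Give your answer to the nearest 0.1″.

sin φ = -0.599685, cos φ = 0.800236, sin λ = 0.117728, cos λ = -0.993046.
North component: ΔN = −sin φ cos λ·ΔX − sin φ sin λ·ΔY + cos φ·ΔZ = −(-0.599685)(-0.993046)(270.5) − (-0.599685)(0.117728)(29.7) + (0.800236)(-502.3) = -560.95 m.
1° of latitude spans πR/180 = 111195 m, so Δφ = -560.95 / 111195 × 3600 = -18.161″.

Δφ = -18.2″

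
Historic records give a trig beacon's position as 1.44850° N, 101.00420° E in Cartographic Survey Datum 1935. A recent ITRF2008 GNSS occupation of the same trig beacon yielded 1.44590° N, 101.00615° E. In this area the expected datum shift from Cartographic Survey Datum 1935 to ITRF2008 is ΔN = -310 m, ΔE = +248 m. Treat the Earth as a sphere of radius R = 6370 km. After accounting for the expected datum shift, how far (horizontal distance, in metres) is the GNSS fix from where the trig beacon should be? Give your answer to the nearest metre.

Observed coordinate differences: Δφ = -0.00260°, Δλ = +0.00195°.
Converting to metres (1° lat = 111177 m, cos φ = 0.999680): observed ΔN = -289.1 m, observed ΔE = 216.7 m.
Subtracting the expected shift leaves a residual of -289.1 − (-310) = 20.9 m north and 216.7 − (248) = -31.3 m east.
Residual distance = √(20.9² + (-31.3)²) = 37.6 m.

38 m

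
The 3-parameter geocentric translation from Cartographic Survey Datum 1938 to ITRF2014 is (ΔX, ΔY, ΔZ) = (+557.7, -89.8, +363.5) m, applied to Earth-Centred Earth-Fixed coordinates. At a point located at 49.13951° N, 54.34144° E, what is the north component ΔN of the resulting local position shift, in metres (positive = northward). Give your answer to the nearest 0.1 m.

ΔN = 47.1 m

At φ = 49.13951°, λ = 54.34144°: sin φ = 0.756305, cos φ = 0.654219, sin λ = 0.812505, cos λ = 0.582954.
ΔN = −sin φ cos λ·ΔX − sin φ sin λ·ΔY + cos φ·ΔZ = −(0.756305)(0.582954)(557.7) − (0.756305)(0.812505)(-89.8) + (0.654219)(363.5) = 47.11 m.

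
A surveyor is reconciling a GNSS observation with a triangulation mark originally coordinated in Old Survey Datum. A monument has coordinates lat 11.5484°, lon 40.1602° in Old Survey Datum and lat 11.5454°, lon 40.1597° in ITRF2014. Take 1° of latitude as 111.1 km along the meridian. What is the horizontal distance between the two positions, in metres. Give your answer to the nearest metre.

338 m

Δφ = 11.5454° − 11.5484° = -0.0030°; Δλ = 40.1597° − 40.1602° = -0.0005°.
ΔN = Δφ × 111100 = -333.3 m; ΔE = Δλ × 111100 × cos(11.5484°) = -0.0005 × 111100 × 0.979756 = -54.4 m.
Distance = √(ΔE² + ΔN²) = √((-54.4)² + (-333.3)²) = 337.7 m.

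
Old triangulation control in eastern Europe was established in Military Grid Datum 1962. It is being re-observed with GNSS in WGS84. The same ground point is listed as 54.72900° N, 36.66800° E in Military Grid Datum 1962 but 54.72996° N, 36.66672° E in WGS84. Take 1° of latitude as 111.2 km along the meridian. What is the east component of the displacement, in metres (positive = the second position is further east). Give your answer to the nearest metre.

Δφ = 54.72996° − 54.72900° = +0.00096°; Δλ = 36.66672° − 36.66800° = -0.00128°.
ΔN = Δφ × 111200 = 106.8 m; ΔE = Δλ × 111200 × cos(54.72900°) = -0.00128 × 111200 × 0.577444 = -82.2 m.

ΔE = -82 m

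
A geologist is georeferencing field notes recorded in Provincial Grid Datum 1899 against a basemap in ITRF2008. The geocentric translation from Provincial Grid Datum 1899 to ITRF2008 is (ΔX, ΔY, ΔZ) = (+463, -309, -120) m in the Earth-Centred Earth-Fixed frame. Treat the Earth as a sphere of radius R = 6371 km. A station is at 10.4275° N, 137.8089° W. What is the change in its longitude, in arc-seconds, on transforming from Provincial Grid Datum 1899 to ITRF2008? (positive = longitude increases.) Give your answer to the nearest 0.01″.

Δλ = 17.77″

sin φ = 0.180991, cos φ = 0.983485, sin λ = -0.671606, cos λ = -0.740909.
East component: ΔE = −sin λ·ΔX + cos λ·ΔY = −(-0.671606)(463) + (-0.740909)(-309) = 539.89 m.
1° of latitude spans πR/180 = 111195 m; at latitude φ, 1° of longitude spans that × cos φ = 109358.5 m, so Δλ = 539.89 / 109358.5 × 3600 = 17.773″.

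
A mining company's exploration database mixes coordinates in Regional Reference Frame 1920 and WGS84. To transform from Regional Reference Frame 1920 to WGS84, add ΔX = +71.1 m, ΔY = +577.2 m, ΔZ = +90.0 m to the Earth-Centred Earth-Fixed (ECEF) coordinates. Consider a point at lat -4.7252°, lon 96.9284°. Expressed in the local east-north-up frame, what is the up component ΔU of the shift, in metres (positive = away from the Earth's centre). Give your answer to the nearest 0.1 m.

ΔU = 555.1 m

The local up (radial) axis is (cos φ cos λ, cos φ sin λ, sin φ), giving ΔU = -8.548 + 571.038 − 7.414 = 555.08 m.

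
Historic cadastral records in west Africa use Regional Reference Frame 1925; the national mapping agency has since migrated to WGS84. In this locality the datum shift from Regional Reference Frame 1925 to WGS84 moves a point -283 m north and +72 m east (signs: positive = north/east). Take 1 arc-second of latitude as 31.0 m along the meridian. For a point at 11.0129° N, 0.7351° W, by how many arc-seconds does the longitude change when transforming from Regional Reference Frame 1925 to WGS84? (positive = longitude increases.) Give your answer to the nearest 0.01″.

Δλ = 2.37″

At latitude 11.0129°, cos φ = 0.981584.
1″ of longitude at this latitude = 31.00 × cos φ = 30.4291 m, so Δλ = 72.0 / 30.4291 = 2.366″.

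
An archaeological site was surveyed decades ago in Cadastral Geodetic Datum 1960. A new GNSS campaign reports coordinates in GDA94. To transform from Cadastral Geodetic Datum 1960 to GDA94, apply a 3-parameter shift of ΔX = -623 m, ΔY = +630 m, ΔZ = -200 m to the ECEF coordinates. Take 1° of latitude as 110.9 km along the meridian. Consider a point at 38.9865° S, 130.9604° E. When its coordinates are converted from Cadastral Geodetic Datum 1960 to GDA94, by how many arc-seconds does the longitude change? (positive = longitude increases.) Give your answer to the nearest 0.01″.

sin φ = -0.629137, cos φ = 0.777294, sin λ = 0.755163, cos λ = -0.655537.
East component: ΔE = −sin λ·ΔX + cos λ·ΔY = −(0.755163)(-623) + (-0.655537)(630) = 57.48 m.
1° of latitude spans 110900 m; at latitude φ, 1° of longitude spans that × cos φ = 86201.9 m, so Δλ = 57.48 / 86201.9 × 3600 = 2.400″.

Δλ = 2.40″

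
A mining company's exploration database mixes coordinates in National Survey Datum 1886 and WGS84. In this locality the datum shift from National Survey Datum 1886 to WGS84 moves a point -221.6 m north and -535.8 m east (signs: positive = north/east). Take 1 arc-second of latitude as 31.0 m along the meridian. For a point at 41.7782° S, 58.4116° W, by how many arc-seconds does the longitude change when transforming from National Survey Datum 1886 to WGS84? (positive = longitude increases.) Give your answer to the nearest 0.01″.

At latitude -41.7782°, cos φ = 0.745730.
1″ of longitude at this latitude = 31.00 × cos φ = 23.1176 m, so Δλ = -535.8 / 23.1176 = -23.177″.

Δλ = -23.18″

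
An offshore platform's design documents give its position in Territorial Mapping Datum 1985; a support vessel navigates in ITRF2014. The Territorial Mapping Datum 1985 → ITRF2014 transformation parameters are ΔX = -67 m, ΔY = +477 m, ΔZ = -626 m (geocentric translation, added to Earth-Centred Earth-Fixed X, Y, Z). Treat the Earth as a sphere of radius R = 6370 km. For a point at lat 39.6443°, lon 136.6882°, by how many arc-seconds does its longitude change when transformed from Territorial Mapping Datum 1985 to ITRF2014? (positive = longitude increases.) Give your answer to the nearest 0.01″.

sin φ = 0.638020, cos φ = 0.770020, sin λ = 0.685968, cos λ = -0.727631.
East component: ΔE = −sin λ·ΔX + cos λ·ΔY = −(0.685968)(-67) + (-0.727631)(477) = -301.12 m.
1° of latitude spans πR/180 = 111177 m; at latitude φ, 1° of longitude spans that × cos φ = 85608.9 m, so Δλ = -301.12 / 85608.9 × 3600 = -12.663″.

Δλ = -12.66″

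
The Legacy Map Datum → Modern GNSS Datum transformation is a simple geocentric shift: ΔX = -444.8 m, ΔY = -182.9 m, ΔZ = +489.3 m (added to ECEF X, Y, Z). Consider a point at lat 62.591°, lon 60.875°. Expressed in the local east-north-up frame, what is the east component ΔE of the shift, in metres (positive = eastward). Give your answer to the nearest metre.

At φ = 62.591°, λ = 60.875°: sin φ = 0.887743, cos φ = 0.460339, sin λ = 0.873560, cos λ = 0.486717.
ΔE = −sin λ·ΔX + cos λ·ΔY = −(0.873560)·(-444.8) + (0.486717)·(-182.9) = 299.54 m.

ΔE = 300 m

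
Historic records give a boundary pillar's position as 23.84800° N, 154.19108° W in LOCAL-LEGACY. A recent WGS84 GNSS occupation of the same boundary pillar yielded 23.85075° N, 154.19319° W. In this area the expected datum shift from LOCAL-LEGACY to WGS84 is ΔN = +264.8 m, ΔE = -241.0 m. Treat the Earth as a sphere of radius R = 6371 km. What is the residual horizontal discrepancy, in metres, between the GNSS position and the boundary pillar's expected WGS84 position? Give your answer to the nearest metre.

49 m

Observed coordinate differences: Δφ = +0.00275°, Δλ = -0.00211°.
Converting to metres (1° lat = 111195 m, cos φ = 0.914621): observed ΔN = 305.8 m, observed ΔE = -214.6 m.
Subtracting the expected shift leaves a residual of 305.8 − (264.8) = 41.0 m north and -214.6 − (-241.0) = 26.4 m east.
Residual distance = √(41.0² + 26.4²) = 48.8 m.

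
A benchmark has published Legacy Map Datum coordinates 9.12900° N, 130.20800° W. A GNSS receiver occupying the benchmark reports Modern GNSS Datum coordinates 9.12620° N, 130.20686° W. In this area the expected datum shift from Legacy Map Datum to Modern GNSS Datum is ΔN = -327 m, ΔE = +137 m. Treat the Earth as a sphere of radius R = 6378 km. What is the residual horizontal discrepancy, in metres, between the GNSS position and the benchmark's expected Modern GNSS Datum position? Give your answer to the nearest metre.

19 m

Observed coordinate differences: Δφ = -0.00280°, Δλ = +0.00114°.
Converting to metres (1° lat = 111317 m, cos φ = 0.987334): observed ΔN = -311.7 m, observed ΔE = 125.3 m.
Subtracting the expected shift leaves a residual of -311.7 − (-327) = 15.3 m north and 125.3 − (137) = -11.7 m east.
Residual distance = √(15.3² + (-11.7)²) = 19.3 m.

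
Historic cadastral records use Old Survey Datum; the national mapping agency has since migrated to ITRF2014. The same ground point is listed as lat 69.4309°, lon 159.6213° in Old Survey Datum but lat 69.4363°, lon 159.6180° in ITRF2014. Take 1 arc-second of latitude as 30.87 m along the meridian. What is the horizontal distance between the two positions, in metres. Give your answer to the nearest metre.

Δφ = 69.4363° − 69.4309° = +0.0054°; Δλ = 159.6180° − 159.6213° = -0.0033°.
1° of latitude = 3600 × 30.87 = 111132 m.
ΔN = Δφ × 111132 = 600.1 m; ΔE = Δλ × 111132 × cos(69.4309°) = -0.0033 × 111132 × 0.351337 = -128.8 m.
Distance = √(ΔE² + ΔN²) = √((-128.8)² + 600.1²) = 613.8 m.

614 m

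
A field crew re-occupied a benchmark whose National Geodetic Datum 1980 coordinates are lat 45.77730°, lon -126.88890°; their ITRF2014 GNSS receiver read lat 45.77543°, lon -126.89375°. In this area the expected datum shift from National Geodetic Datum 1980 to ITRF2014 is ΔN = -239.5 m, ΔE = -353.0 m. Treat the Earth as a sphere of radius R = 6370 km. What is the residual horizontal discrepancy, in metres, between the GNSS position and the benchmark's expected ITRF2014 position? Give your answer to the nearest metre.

39 m

Observed coordinate differences: Δφ = -0.00187°, Δλ = -0.00485°.
Converting to metres (1° lat = 111177 m, cos φ = 0.697449): observed ΔN = -207.9 m, observed ΔE = -376.1 m.
Subtracting the expected shift leaves a residual of -207.9 − (-239.5) = 31.6 m north and -376.1 − (-353.0) = -23.1 m east.
Residual distance = √(31.6² + (-23.1)²) = 39.1 m.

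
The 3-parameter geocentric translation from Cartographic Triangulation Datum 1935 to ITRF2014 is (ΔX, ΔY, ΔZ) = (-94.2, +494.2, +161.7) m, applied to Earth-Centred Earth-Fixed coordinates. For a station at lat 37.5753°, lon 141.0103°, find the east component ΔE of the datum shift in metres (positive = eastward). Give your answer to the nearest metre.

ΔE = -325 m

At φ = 37.5753°, λ = 141.0103°: sin φ = 0.609804, cos φ = 0.792553, sin λ = 0.629181, cos λ = -0.777259.
ΔE = −sin λ·ΔX + cos λ·ΔY = −(0.629181)·(-94.2) + (-0.777259)·(494.2) = -324.85 m.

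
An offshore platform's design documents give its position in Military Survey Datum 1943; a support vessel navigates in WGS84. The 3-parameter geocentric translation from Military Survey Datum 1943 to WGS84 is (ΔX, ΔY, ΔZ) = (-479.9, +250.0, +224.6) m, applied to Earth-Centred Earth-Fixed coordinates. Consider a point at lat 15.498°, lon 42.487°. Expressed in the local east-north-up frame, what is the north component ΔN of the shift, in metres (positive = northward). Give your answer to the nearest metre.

ΔN = 266 m

At φ = 15.498°, λ = 42.487°: sin φ = 0.267205, cos φ = 0.963640, sin λ = 0.675423, cos λ = 0.737431.
ΔN = −sin φ cos λ·ΔX − sin φ sin λ·ΔY + cos φ·ΔZ = −(0.267205)(0.737431)(-479.9) − (0.267205)(0.675423)(250.0) + (0.963640)(224.6) = 265.88 m.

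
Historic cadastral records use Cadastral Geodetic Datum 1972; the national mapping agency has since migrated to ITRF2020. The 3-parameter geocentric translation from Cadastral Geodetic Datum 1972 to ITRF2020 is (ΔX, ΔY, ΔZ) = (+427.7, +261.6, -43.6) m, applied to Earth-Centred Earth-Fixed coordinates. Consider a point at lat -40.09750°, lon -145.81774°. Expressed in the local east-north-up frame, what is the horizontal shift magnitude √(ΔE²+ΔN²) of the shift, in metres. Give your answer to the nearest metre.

At φ = -40.09750°, λ = -145.81774°: sin φ = -0.644090, cos φ = 0.764950, sin λ = -0.561827, cos λ = -0.827255.
ΔE = −sin λ·ΔX + cos λ·ΔY = −(-0.561827)·(427.7) + (-0.827255)·(261.6) = 23.88 m.
ΔN = −sin φ cos λ·ΔX − sin φ sin λ·ΔY + cos φ·ΔZ = −(-0.644090)(-0.827255)(427.7) − (-0.644090)(-0.561827)(261.6) + (0.764950)(-43.6) = -355.91 m.
Horizontal magnitude = √(ΔE² + ΔN²) = √(23.88² + (-355.91)²) = 356.71 m.

357 m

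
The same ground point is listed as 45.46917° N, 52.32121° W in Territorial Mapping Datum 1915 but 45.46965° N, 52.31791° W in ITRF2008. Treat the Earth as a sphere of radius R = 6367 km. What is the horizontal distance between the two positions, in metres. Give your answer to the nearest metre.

Δφ = 45.46965° − 45.46917° = +0.00048°; Δλ = -52.31791° − -52.32121° = +0.00330°.
1° along a meridian = πR/180 = 111125 m.
ΔN = Δφ × 111125 = 53.3 m; ΔE = Δλ × 111125 × cos(45.46917°) = +0.00330 × 111125 × 0.701293 = 257.2 m.
Distance = √(ΔE² + ΔN²) = √(257.2² + 53.3²) = 262.6 m.

263 m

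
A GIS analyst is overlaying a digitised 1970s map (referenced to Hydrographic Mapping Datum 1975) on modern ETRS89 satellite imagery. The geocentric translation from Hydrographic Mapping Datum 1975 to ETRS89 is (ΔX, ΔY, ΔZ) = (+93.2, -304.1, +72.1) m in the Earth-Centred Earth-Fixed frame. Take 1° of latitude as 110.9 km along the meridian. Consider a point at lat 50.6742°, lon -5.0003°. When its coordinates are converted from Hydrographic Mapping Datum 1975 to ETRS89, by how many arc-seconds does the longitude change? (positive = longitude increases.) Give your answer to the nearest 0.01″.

Δλ = -15.10″

sin φ = 0.773555, cos φ = 0.633729, sin λ = -0.087161, cos λ = 0.996194.
East component: ΔE = −sin λ·ΔX + cos λ·ΔY = −(-0.087161)(93.2) + (0.996194)(-304.1) = -294.82 m.
1° of latitude spans 110900 m; at latitude φ, 1° of longitude spans that × cos φ = 70280.6 m, so Δλ = -294.82 / 70280.6 × 3600 = -15.102″.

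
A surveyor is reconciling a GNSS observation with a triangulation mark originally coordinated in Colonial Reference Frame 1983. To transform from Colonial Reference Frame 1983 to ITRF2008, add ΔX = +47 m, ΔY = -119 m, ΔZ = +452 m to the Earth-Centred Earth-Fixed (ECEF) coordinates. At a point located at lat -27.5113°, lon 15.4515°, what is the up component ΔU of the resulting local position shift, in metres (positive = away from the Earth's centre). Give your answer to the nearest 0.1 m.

At φ = -27.5113°, λ = 15.4515°: sin φ = -0.461924, cos φ = 0.886920, sin λ = 0.266423, cos λ = 0.963856.
ΔU = cos φ cos λ·ΔX + cos φ sin λ·ΔY + sin φ·ΔZ = (0.886920)(0.963856)(47) + (0.886920)(0.266423)(-119) + (-0.461924)(452) = -196.73 m.

ΔU = -196.7 m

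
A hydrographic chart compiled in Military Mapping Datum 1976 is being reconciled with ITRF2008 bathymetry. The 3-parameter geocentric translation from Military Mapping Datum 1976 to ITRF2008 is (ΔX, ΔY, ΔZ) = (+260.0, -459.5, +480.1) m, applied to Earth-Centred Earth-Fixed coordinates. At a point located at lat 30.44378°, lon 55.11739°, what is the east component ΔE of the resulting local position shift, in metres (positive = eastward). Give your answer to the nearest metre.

At φ = 30.44378°, λ = 55.11739°: sin φ = 0.506693, cos φ = 0.862127, sin λ = 0.820325, cos λ = 0.571897.
ΔE = −sin λ·ΔX + cos λ·ΔY = −(0.820325)·(260.0) + (0.571897)·(-459.5) = -476.07 m.

ΔE = -476 m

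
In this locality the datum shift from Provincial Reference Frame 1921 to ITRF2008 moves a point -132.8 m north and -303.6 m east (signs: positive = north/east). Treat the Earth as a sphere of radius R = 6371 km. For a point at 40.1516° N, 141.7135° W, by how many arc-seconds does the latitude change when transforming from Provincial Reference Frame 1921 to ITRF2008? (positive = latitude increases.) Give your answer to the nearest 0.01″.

On a sphere of radius R, 1 rad of latitude = R, so Δφ = ΔN / R = -132.8 / 6371000 = -2.0844e-05 rad = -4.299″.

Δφ = -4.30″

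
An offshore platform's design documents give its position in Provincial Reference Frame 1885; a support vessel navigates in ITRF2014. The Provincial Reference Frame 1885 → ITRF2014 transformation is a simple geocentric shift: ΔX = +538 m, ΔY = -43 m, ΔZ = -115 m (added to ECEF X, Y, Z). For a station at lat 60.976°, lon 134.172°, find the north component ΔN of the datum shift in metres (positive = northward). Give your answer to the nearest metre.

ΔN = 299 m

The local north axis is (−sin φ cos λ, −sin φ sin λ, cos φ), giving ΔN = 327.807 + 26.969 − 55.795 = 298.98 m.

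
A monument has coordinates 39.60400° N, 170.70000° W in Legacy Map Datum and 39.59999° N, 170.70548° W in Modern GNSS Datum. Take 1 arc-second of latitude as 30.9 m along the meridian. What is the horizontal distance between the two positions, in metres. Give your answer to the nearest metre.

Δφ = 39.59999° − 39.60400° = -0.00401°; Δλ = -170.70548° − -170.70000° = -0.00548°.
1° of latitude = 3600 × 30.90 = 111240 m.
ΔN = Δφ × 111240 = -446.1 m; ΔE = Δλ × 111240 × cos(39.60400°) = -0.00548 × 111240 × 0.770469 = -469.7 m.
Distance = √(ΔE² + ΔN²) = √((-469.7)² + (-446.1)²) = 647.7 m.

648 m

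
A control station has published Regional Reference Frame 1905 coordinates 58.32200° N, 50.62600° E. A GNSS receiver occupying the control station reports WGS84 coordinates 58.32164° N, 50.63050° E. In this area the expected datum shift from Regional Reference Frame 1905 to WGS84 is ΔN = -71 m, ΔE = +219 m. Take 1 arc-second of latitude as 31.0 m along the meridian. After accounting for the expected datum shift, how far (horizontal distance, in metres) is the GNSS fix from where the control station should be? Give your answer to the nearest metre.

Observed coordinate differences: Δφ = -0.00036°, Δλ = +0.00450°.
Converting to metres (1° lat = 111600 m, cos φ = 0.525145): observed ΔN = -40.2 m, observed ΔE = 263.7 m.
Subtracting the expected shift leaves a residual of -40.2 − (-71) = 30.8 m north and 263.7 − (219) = 44.7 m east.
Residual distance = √(30.8² + 44.7²) = 54.3 m.

54 m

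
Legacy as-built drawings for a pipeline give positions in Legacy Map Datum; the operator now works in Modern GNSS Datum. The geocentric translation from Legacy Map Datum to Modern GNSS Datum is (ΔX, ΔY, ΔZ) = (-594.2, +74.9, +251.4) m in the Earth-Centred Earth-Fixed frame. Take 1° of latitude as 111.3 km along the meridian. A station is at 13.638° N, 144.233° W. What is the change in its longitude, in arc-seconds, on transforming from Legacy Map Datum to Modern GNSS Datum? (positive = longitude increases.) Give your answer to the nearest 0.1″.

sin φ = 0.235787, cos φ = 0.971805, sin λ = -0.584490, cos λ = -0.811401.
East component: ΔE = −sin λ·ΔX + cos λ·ΔY = −(-0.584490)(-594.2) + (-0.811401)(74.9) = -408.08 m.
1° of latitude spans 111300 m; at latitude φ, 1° of longitude spans that × cos φ = 108161.9 m, so Δλ = -408.08 / 108161.9 × 3600 = -13.582″.

Δλ = -13.6″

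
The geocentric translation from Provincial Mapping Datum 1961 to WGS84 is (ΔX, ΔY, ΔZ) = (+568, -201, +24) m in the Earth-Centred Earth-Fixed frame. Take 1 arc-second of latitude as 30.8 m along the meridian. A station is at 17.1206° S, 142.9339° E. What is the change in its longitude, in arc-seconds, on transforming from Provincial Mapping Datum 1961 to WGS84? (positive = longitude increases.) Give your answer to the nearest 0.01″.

sin φ = -0.294384, cos φ = 0.955687, sin λ = 0.602736, cos λ = -0.797941.
East component: ΔE = −sin λ·ΔX + cos λ·ΔY = −(0.602736)(568) + (-0.797941)(-201) = -181.97 m.
1° of latitude spans 3600 × 30.80 = 110880 m; at latitude φ, 1° of longitude spans that × cos φ = 105966.6 m, so Δλ = -181.97 / 105966.6 × 3600 = -6.182″.

Δλ = -6.18″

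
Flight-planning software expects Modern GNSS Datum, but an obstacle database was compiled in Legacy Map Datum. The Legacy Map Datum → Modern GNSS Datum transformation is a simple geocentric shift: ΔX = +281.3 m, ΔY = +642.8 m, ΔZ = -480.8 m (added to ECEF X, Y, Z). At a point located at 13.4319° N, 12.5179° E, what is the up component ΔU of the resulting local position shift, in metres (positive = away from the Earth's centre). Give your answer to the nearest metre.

ΔU = 291 m

The local up (radial) axis is (cos φ cos λ, cos φ sin λ, sin φ), giving ΔU = 267.101 + 135.512 − 111.685 = 290.93 m.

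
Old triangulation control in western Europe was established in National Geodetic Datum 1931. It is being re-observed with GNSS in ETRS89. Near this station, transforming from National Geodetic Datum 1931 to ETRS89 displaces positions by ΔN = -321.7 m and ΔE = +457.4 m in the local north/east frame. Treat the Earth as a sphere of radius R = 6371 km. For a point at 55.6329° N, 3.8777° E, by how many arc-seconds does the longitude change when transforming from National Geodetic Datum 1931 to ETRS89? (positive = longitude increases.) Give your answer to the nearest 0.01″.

Δλ = 26.23″

At latitude 55.6329°, cos φ = 0.564493.
One radian of longitude at latitude φ spans R cos φ, so Δλ = ΔE / (R cos φ) = 457.4 / (6371000 × 0.564493) = 1.2718e-04 rad = 26.233″.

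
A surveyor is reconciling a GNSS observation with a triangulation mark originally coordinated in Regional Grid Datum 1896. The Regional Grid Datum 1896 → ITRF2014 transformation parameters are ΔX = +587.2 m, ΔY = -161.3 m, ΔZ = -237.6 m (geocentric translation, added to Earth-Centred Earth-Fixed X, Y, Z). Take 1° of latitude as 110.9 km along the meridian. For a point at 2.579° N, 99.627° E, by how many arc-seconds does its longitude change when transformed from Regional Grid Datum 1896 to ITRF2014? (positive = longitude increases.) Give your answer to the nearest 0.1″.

sin φ = 0.044997, cos φ = 0.998987, sin λ = 0.985917, cos λ = -0.167233.
East component: ΔE = −sin λ·ΔX + cos λ·ΔY = −(0.985917)(587.2) + (-0.167233)(-161.3) = -551.96 m.
1° of latitude spans 110900 m; at latitude φ, 1° of longitude spans that × cos φ = 110787.7 m, so Δλ = -551.96 / 110787.7 × 3600 = -17.936″.

Δλ = -17.9″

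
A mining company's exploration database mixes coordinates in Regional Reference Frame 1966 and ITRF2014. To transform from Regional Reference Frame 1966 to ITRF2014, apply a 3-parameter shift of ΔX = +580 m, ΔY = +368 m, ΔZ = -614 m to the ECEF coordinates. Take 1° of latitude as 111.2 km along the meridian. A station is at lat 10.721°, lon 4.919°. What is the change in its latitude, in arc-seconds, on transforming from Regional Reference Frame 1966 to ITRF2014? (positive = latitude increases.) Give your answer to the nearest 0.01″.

sin φ = 0.186027, cos φ = 0.982545, sin λ = 0.085747, cos λ = 0.996317.
North component: ΔN = −sin φ cos λ·ΔX − sin φ sin λ·ΔY + cos φ·ΔZ = −(0.186027)(0.996317)(580) − (0.186027)(0.085747)(368) + (0.982545)(-614) = -716.65 m.
1° of latitude spans 111200 m, so Δφ = -716.65 / 111200 × 3600 = -23.201″.

Δφ = -23.20″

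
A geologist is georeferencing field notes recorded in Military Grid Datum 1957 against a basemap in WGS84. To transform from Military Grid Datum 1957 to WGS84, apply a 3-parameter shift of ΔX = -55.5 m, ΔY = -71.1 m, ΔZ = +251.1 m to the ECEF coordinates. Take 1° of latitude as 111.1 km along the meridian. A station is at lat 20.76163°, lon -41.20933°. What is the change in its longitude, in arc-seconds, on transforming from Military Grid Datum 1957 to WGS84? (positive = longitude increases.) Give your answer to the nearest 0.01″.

Δλ = -3.12″

sin φ = 0.354481, cos φ = 0.935063, sin λ = -0.658812, cos λ = 0.752308.
East component: ΔE = −sin λ·ΔX + cos λ·ΔY = −(-0.658812)(-55.5) + (0.752308)(-71.1) = -90.05 m.
1° of latitude spans 111100 m; at latitude φ, 1° of longitude spans that × cos φ = 103885.5 m, so Δλ = -90.05 / 103885.5 × 3600 = -3.121″.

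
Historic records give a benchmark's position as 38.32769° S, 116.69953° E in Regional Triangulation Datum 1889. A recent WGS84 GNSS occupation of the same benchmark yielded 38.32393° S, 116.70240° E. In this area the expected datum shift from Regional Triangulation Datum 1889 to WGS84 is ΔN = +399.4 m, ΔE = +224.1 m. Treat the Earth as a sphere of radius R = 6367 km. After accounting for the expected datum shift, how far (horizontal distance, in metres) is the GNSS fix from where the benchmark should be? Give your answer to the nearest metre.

Observed coordinate differences: Δφ = +0.00376°, Δλ = +0.00287°.
Converting to metres (1° lat = 111125 m, cos φ = 0.784477): observed ΔN = 417.8 m, observed ΔE = 250.2 m.
Subtracting the expected shift leaves a residual of 417.8 − (399.4) = 18.4 m north and 250.2 − (224.1) = 26.1 m east.
Residual distance = √(18.4² + 26.1²) = 31.9 m.

32 m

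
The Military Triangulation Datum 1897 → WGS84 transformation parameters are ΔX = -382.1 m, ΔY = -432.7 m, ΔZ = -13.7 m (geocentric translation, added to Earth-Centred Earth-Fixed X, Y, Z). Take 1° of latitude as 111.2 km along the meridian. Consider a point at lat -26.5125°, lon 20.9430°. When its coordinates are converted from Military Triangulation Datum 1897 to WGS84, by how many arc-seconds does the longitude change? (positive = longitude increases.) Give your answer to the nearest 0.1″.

sin φ = -0.446393, cos φ = 0.894837, sin λ = 0.357439, cos λ = 0.933936.
East component: ΔE = −sin λ·ΔX + cos λ·ΔY = −(0.357439)(-382.1) + (0.933936)(-432.7) = -267.54 m.
1° of latitude spans 111200 m; at latitude φ, 1° of longitude spans that × cos φ = 99505.9 m, so Δλ = -267.54 / 99505.9 × 3600 = -9.679″.

Δλ = -9.7″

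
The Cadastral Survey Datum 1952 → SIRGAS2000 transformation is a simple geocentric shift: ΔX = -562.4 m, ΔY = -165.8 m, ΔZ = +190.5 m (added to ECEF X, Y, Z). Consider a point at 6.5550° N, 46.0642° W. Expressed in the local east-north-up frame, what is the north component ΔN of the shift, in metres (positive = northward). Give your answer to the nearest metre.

At φ = 6.5550°, λ = -46.0642°: sin φ = 0.114157, cos φ = 0.993463, sin λ = -0.720118, cos λ = 0.693852.
ΔN = −sin φ cos λ·ΔX − sin φ sin λ·ΔY + cos φ·ΔZ = −(0.114157)(0.693852)(-562.4) − (0.114157)(-0.720118)(-165.8) + (0.993463)(190.5) = 220.17 m.

ΔN = 220 m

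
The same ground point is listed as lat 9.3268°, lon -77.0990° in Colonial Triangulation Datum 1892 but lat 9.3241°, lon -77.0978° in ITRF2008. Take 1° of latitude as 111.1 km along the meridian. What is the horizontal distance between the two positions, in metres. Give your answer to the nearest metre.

328 m

Δφ = 9.3241° − 9.3268° = -0.0027°; Δλ = -77.0978° − -77.0990° = +0.0012°.
ΔN = Δφ × 111100 = -300.0 m; ΔE = Δλ × 111100 × cos(9.3268°) = +0.0012 × 111100 × 0.986780 = 131.6 m.
Distance = √(ΔE² + ΔN²) = √(131.6² + (-300.0)²) = 327.6 m.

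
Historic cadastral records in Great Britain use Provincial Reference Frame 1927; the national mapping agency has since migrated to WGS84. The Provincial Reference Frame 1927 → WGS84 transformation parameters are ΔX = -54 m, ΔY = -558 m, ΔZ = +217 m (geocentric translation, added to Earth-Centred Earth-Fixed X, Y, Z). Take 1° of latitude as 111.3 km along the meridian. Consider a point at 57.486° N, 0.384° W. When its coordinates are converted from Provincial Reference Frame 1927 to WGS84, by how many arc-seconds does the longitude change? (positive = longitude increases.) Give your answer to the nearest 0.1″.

Δλ = -33.6″

sin φ = 0.843260, cos φ = 0.537506, sin λ = -0.006702, cos λ = 0.999978.
East component: ΔE = −sin λ·ΔX + cos λ·ΔY = −(-0.006702)(-54) + (0.999978)(-558) = -558.35 m.
1° of latitude spans 111300 m; at latitude φ, 1° of longitude spans that × cos φ = 59824.4 m, so Δλ = -558.35 / 59824.4 × 3600 = -33.599″.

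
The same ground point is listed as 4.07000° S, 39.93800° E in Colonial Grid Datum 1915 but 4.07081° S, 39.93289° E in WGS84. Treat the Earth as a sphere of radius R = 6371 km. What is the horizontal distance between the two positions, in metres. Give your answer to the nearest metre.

Δφ = -4.07081° − -4.07000° = -0.00081°; Δλ = 39.93289° − 39.93800° = -0.00511°.
1° along a meridian = πR/180 = 111195 m.
ΔN = Δφ × 111195 = -90.1 m; ΔE = Δλ × 111195 × cos(-4.07000°) = -0.00511 × 111195 × 0.997478 = -566.8 m.
Distance = √(ΔE² + ΔN²) = √((-566.8)² + (-90.1)²) = 573.9 m.

574 m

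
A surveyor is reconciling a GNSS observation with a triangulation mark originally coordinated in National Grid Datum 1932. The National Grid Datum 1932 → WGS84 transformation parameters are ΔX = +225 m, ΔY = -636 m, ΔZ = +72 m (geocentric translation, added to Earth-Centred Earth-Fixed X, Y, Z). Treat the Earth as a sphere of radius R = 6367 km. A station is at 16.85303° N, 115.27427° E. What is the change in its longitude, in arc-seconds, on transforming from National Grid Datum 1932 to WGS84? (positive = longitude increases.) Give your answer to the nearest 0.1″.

Δλ = 2.3″

sin φ = 0.289918, cos φ = 0.957052, sin λ = 0.904274, cos λ = -0.426952.
East component: ΔE = −sin λ·ΔX + cos λ·ΔY = −(0.904274)(225) + (-0.426952)(-636) = 68.08 m.
1° of latitude spans πR/180 = 111125 m; at latitude φ, 1° of longitude spans that × cos φ = 106352.5 m, so Δλ = 68.08 / 106352.5 × 3600 = 2.304″.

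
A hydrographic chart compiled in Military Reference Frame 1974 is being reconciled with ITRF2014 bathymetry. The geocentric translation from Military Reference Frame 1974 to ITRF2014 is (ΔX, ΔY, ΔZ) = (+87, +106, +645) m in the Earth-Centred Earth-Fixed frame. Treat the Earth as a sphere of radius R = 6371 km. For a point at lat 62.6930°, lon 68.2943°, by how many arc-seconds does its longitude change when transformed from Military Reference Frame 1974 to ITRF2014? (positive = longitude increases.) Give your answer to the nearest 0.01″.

sin φ = 0.888561, cos φ = 0.458758, sin λ = 0.929096, cos λ = 0.369839.
East component: ΔE = −sin λ·ΔX + cos λ·ΔY = −(0.929096)(87) + (0.369839)(106) = -41.63 m.
1° of latitude spans πR/180 = 111195 m; at latitude φ, 1° of longitude spans that × cos φ = 51011.6 m, so Δλ = -41.63 / 51011.6 × 3600 = -2.938″.

Δλ = -2.94″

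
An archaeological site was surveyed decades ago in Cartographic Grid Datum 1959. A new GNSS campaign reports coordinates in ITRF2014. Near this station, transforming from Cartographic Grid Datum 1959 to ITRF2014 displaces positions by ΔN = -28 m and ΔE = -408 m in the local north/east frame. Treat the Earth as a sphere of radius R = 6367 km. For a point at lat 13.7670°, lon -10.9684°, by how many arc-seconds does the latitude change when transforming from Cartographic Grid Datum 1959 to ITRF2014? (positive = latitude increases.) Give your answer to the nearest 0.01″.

Δφ = -0.91″

On a sphere of radius R, 1 rad of latitude = R, so Δφ = ΔN / R = -28.0 / 6367000 = -4.3977e-06 rad = -0.907″.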